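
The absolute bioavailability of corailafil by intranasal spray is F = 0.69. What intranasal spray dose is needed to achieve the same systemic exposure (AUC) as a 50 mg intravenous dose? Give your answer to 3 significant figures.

D_intranasal = 72.5 mg

For equal systemic exposure: F × D_ev = D_iv
D_ev = D_iv / F = 50 / 0.69 = 72.4638 mg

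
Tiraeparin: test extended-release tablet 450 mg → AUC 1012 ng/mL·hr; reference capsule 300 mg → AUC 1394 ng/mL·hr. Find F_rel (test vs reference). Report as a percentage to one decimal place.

F_rel = 48.4%

F_rel = (AUC_test/D_test) / (AUC_ref/D_ref)
      = (1012/450) / (1394/300)
      = 2.24889 / 4.64667 = 0.4840 = 48.40%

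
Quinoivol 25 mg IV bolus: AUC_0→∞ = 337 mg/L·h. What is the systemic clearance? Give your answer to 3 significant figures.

CL = 0.0742 L/h

CL = Dose_iv / AUC_0→∞
   = 25 / 337 = 0.074184 L/h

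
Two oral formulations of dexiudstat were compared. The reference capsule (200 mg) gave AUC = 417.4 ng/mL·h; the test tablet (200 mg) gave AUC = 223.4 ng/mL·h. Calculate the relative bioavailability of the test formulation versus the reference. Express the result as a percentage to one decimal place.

F_rel = 53.5%

F_rel = (AUC_test/D_test) / (AUC_ref/D_ref)
      = (223.4/200) / (417.4/200)
      = 1.117 / 2.087 = 0.5352 = 53.52%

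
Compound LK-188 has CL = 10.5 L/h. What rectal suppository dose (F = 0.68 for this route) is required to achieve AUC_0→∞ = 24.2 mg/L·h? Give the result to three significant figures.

Dose = 374 mg

Dose = CL × AUC_0→∞ / F
     = 10.5 × 24.2 / 0.68 = 373.676 mg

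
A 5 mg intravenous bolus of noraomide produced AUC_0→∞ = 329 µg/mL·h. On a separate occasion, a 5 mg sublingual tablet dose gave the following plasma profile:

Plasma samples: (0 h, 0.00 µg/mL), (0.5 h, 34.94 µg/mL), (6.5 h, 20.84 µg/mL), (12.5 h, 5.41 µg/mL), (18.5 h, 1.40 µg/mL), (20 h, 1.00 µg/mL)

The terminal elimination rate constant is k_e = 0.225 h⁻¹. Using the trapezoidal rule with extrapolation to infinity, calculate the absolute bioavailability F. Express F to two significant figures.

Trapezoidal AUC_0→20 (sublingual tablet):
  [0→0.5]: (0.00+34.94)/2 × 0.5 = 8.735
  [0.5→6.5]: (34.94+20.84)/2 × 6 = 167.34
  [6.5→12.5]: (20.84+5.41)/2 × 6 = 78.75
  [12.5→18.5]: (5.41+1.40)/2 × 6 = 20.43
  [18.5→20]: (1.40+1.00)/2 × 1.5 = 1.8
  Sum = 277.055 µg/mL·h
Tail: C_last/k_e = 1.00/0.225 = 4.444
AUC_0→∞ (sublingual tablet) = 277.055 + 4.444 = 281.499 µg/mL·h
F = (AUC_ev/D_ev)/(AUC_iv/D_iv) = (281.499/5)/(329/5) = 56.2998/65.8 = 0.8556

F = 0.86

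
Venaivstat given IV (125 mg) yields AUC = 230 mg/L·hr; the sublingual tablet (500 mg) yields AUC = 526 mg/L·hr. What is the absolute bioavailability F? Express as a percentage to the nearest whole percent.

F = (AUC_ev / D_ev) / (AUC_iv / D_iv)
  = (526/500) / (230/125)
  = 1.052 / 1.84 = 0.5717
  = 57.17%

F = 57%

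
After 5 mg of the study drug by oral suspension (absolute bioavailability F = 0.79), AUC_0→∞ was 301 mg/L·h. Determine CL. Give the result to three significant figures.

CL = 0.0131 L/h

CL = F × Dose / AUC_0→∞
   = 0.79 × 5 / 301 = 0.0131229 L/h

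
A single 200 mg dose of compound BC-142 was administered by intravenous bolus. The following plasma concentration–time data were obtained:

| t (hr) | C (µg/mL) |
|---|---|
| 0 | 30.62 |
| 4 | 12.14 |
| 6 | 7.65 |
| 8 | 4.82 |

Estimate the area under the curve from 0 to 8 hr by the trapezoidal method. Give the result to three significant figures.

Trapezoidal AUC_0→8:
  [0→4]: (30.62+12.14)/2 × 4 = 85.52
  [4→6]: (12.14+7.65)/2 × 2 = 19.79
  [6→8]: (7.65+4.82)/2 × 2 = 12.47
  Sum = 117.78 µg/mL·hr

AUC = 118 µg/mL·hr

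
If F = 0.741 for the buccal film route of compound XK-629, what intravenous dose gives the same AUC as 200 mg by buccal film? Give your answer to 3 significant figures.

Systemic exposure from an extravascular dose = F × D_ev, so the equivalent IV dose is F × D_ev.
D_iv = F × D_ev = 0.741 × 200 = 148.2 mg

D_iv = 148 mg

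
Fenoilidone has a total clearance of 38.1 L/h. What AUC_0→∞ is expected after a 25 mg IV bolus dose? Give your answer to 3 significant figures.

AUC_0→∞ = Dose_iv / CL
        = 25 / 38.1 = 0.656168 mg/L·h

AUC = 0.656 mg/L·h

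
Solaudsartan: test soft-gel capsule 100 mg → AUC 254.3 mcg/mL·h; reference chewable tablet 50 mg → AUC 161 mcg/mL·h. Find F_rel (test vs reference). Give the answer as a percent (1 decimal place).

F_rel = (AUC_test/D_test) / (AUC_ref/D_ref)
      = (254.3/100) / (161/50)
      = 2.543 / 3.22 = 0.7898 = 78.98%

F_rel = 79.0%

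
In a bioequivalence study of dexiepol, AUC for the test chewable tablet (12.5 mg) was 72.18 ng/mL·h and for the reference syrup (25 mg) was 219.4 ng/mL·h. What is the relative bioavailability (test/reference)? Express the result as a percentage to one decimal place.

F_rel = (AUC_test/D_test) / (AUC_ref/D_ref)
      = (72.18/12.5) / (219.4/25)
      = 5.7744 / 8.776 = 0.6580 = 65.80%

F_rel = 65.8%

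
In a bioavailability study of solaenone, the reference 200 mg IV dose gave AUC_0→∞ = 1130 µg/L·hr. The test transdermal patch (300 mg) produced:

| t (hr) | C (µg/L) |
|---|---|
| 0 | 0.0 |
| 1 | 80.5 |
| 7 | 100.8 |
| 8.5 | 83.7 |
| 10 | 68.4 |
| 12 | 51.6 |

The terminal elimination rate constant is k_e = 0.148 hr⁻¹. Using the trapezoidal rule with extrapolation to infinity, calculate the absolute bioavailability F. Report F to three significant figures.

F = 0.770

Trapezoidal AUC_0→12 (transdermal patch):
  [0→1]: (0.0+80.5)/2 × 1 = 40.25
  [1→7]: (80.5+100.8)/2 × 6 = 543.9
  [7→8.5]: (100.8+83.7)/2 × 1.5 = 138.375
  [8.5→10]: (83.7+68.4)/2 × 1.5 = 114.075
  [10→12]: (68.4+51.6)/2 × 2 = 120.0
  Sum = 956.6 µg/L·hr
Tail: C_last/k_e = 51.6/0.148 = 348.649
AUC_0→∞ (transdermal patch) = 956.6 + 348.649 = 1305.249 µg/L·hr
F = (AUC_ev/D_ev)/(AUC_iv/D_iv) = (1305.249/300)/(1130/200) = 4.35083/5.65 = 0.7701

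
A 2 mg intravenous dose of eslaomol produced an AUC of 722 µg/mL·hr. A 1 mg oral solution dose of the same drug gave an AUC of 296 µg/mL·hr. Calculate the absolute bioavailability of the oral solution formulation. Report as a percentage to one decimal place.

F = (AUC_ev / D_ev) / (AUC_iv / D_iv)
  = (296/1) / (722/2)
  = 296 / 361 = 0.8199
  = 81.99%

F = 82.0%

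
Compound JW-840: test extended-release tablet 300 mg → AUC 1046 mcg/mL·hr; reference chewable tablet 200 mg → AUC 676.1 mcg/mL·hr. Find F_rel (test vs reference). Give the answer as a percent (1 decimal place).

F_rel = (AUC_test/D_test) / (AUC_ref/D_ref)
      = (1046/300) / (676.1/200)
      = 3.48667 / 3.3805 = 1.0314 = 103.14%

F_rel = 103.1%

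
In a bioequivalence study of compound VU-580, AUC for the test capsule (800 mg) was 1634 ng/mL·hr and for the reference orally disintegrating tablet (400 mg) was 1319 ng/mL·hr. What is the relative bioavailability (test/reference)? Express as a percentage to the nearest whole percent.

F_rel = 62%

F_rel = (AUC_test/D_test) / (AUC_ref/D_ref)
      = (1634/800) / (1319/400)
      = 2.0425 / 3.2975 = 0.6194 = 61.94%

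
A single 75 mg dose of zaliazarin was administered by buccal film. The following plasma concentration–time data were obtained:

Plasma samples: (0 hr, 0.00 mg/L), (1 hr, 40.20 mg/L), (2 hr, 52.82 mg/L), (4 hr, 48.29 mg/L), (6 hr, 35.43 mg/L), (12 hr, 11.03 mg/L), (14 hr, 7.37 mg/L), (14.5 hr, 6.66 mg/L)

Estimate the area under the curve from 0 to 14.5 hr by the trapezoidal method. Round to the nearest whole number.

Trapezoidal AUC_0→14.5:
  [0→1]: (0.00+40.20)/2 × 1 = 20.1
  [1→2]: (40.20+52.82)/2 × 1 = 46.51
  [2→4]: (52.82+48.29)/2 × 2 = 101.11
  [4→6]: (48.29+35.43)/2 × 2 = 83.72
  [6→12]: (35.43+11.03)/2 × 6 = 139.38
  [12→14]: (11.03+7.37)/2 × 2 = 18.4
  [14→14.5]: (7.37+6.66)/2 × 0.5 = 3.5075
  Sum = 412.7275 mg/L·hr

AUC = 413 mg/L·hr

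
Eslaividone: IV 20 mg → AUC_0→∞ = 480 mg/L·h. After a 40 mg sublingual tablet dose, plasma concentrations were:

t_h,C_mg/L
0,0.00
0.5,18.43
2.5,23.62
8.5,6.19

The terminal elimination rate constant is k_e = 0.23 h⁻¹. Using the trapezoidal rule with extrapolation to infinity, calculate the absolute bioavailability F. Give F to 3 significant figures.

F = 0.170

Trapezoidal AUC_0→8.5 (sublingual tablet):
  [0→0.5]: (0.00+18.43)/2 × 0.5 = 4.6075
  [0.5→2.5]: (18.43+23.62)/2 × 2 = 42.05
  [2.5→8.5]: (23.62+6.19)/2 × 6 = 89.43
  Sum = 136.0875 mg/L·h
Tail: C_last/k_e = 6.19/0.23 = 26.913
AUC_0→∞ (sublingual tablet) = 136.0875 + 26.913 = 163.0005 mg/L·h
F = (AUC_ev/D_ev)/(AUC_iv/D_iv) = (163.0005/40)/(480/20) = 4.0750125/24 = 0.1698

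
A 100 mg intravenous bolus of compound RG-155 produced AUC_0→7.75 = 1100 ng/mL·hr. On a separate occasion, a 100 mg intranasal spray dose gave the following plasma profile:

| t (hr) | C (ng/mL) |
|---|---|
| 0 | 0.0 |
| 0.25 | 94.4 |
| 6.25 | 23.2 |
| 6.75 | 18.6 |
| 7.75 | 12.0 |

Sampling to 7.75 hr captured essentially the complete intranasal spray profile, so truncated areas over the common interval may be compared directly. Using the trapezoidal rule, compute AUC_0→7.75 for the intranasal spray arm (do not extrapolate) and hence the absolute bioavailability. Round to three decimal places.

Trapezoidal AUC_0→7.75 (intranasal spray):
  [0→0.25]: (0.0+94.4)/2 × 0.25 = 11.8
  [0.25→6.25]: (94.4+23.2)/2 × 6 = 352.8
  [6.25→6.75]: (23.2+18.6)/2 × 0.5 = 10.45
  [6.75→7.75]: (18.6+12.0)/2 × 1 = 15.3
  Sum = 390.35 ng/mL·hr
F = (AUC_ev/D_ev)/(AUC_iv/D_iv) = (390.35/100)/(1100/100) = 3.9035/11 = 0.3549

F = 0.355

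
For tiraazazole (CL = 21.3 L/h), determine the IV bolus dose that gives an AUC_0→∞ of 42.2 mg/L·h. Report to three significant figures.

Dose = 899 mg

Dose_iv = CL × AUC_0→∞
     = 21.3 × 42.2 = 898.86 mg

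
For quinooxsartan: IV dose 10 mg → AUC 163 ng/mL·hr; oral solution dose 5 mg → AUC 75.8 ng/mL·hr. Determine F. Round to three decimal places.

F = 0.930

F = (AUC_ev / D_ev) / (AUC_iv / D_iv)
  = (75.8/5) / (163/10)
  = 15.16 / 16.3 = 0.9301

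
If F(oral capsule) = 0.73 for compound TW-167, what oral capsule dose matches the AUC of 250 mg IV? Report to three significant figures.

For equal systemic exposure: F × D_ev = D_iv
D_ev = D_iv / F = 250 / 0.73 = 342.466 mg

D_oral = 342 mg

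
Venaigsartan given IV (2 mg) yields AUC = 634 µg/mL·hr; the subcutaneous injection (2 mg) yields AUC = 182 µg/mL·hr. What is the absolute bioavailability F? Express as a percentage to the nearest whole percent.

F = (AUC_ev / D_ev) / (AUC_iv / D_iv)
  = (182/2) / (634/2)
  = 91 / 317 = 0.2871
  = 28.71%

F = 29%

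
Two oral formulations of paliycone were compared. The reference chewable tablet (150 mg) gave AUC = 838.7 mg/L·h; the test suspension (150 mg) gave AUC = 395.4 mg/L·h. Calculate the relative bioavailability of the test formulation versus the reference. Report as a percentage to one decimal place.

F_rel = (AUC_test/D_test) / (AUC_ref/D_ref)
      = (395.4/150) / (838.7/150)
      = 2.636 / 5.59133 = 0.4714 = 47.14%

F_rel = 47.1%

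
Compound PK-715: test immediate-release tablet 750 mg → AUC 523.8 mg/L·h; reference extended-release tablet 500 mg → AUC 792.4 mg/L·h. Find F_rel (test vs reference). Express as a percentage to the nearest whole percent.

F_rel = 44%

F_rel = (AUC_test/D_test) / (AUC_ref/D_ref)
      = (523.8/750) / (792.4/500)
      = 0.6984 / 1.5848 = 0.4407 = 44.07%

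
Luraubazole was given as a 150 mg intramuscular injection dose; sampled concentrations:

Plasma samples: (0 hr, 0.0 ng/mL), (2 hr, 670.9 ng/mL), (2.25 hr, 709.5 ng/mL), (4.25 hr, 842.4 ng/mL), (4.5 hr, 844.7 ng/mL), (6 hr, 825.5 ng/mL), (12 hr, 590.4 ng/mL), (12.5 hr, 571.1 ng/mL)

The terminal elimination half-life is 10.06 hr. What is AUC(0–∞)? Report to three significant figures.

Trapezoidal AUC_0→12.5:
  [0→2]: (0.0+670.9)/2 × 2 = 670.9
  [2→2.25]: (670.9+709.5)/2 × 0.25 = 172.55
  [2.25→4.25]: (709.5+842.4)/2 × 2 = 1551.9
  [4.25→4.5]: (842.4+844.7)/2 × 0.25 = 210.8875
  [4.5→6]: (844.7+825.5)/2 × 1.5 = 1252.65
  [6→12]: (825.5+590.4)/2 × 6 = 4247.7
  [12→12.5]: (590.4+571.1)/2 × 0.5 = 290.375
  Sum = 8396.9625 ng/mL·hr
k_e = ln2 / t½ = 0.693147 / 10.06 = 0.0689 hr^-1
Extrapolated tail: C_last / k_e = 571.1 / 0.0689 = 8288.824
AUC_0→∞ = 8396.9625 + 8288.824 = 16685.7865 ng/mL·hr

AUC = 16700 ng/mL·hr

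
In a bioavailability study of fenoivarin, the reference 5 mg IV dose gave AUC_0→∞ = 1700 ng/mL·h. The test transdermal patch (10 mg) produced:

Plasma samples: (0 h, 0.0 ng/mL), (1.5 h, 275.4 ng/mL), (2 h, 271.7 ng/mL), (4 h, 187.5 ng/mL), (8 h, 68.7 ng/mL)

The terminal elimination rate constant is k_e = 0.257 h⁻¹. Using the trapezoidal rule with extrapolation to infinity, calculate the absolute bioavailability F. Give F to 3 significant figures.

Trapezoidal AUC_0→8 (transdermal patch):
  [0→1.5]: (0.0+275.4)/2 × 1.5 = 206.55
  [1.5→2]: (275.4+271.7)/2 × 0.5 = 136.775
  [2→4]: (271.7+187.5)/2 × 2 = 459.2
  [4→8]: (187.5+68.7)/2 × 4 = 512.4
  Sum = 1314.925 ng/mL·h
Tail: C_last/k_e = 68.7/0.257 = 267.315
AUC_0→∞ (transdermal patch) = 1314.925 + 267.315 = 1582.24 ng/mL·h
F = (AUC_ev/D_ev)/(AUC_iv/D_iv) = (1582.24/10)/(1700/5) = 158.224/340 = 0.4654

F = 0.465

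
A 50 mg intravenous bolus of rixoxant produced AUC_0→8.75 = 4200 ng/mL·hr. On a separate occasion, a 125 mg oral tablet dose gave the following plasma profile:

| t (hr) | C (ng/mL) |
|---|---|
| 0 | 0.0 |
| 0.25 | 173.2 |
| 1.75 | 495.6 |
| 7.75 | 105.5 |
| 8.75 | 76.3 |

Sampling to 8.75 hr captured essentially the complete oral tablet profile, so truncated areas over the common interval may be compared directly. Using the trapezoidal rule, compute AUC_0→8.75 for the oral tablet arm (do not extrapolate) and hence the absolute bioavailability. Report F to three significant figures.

Trapezoidal AUC_0→8.75 (oral tablet):
  [0→0.25]: (0.0+173.2)/2 × 0.25 = 21.65
  [0.25→1.75]: (173.2+495.6)/2 × 1.5 = 501.6
  [1.75→7.75]: (495.6+105.5)/2 × 6 = 1803.3
  [7.75→8.75]: (105.5+76.3)/2 × 1 = 90.9
  Sum = 2417.45 ng/mL·hr
F = (AUC_ev/D_ev)/(AUC_iv/D_iv) = (2417.45/125)/(4200/50) = 19.3396/84 = 0.2302

F = 0.230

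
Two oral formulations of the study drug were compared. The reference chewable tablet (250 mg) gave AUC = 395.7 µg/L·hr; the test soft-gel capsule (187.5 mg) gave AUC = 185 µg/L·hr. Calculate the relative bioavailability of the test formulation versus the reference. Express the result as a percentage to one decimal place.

F_rel = (AUC_test/D_test) / (AUC_ref/D_ref)
      = (185/187.5) / (395.7/250)
      = 0.986667 / 1.5828 = 0.6234 = 62.34%

F_rel = 62.3%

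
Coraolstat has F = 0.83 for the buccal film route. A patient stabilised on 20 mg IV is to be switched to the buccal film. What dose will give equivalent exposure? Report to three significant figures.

D_buccal = 24.1 mg

For equal systemic exposure: F × D_ev = D_iv
D_ev = D_iv / F = 20 / 0.83 = 24.0964 mg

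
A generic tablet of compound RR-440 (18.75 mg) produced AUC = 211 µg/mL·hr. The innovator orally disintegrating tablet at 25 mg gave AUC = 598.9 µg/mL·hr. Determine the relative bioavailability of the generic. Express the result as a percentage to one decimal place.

F_rel = (AUC_test/D_test) / (AUC_ref/D_ref)
      = (211/18.75) / (598.9/25)
      = 11.2533 / 23.956 = 0.4697 = 46.97%

F_rel = 47.0%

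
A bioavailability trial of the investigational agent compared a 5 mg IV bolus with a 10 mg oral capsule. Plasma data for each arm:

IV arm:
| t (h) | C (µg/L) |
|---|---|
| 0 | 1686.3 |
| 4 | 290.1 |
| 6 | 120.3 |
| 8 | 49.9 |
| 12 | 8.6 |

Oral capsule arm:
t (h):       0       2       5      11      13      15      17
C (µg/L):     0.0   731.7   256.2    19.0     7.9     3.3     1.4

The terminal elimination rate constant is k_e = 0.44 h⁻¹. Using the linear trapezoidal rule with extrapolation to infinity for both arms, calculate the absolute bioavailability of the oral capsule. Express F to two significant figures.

Trapezoidal AUC_0→12 (IV):
  [0→4]: (1686.3+290.1)/2 × 4 = 3952.8
  [4→6]: (290.1+120.3)/2 × 2 = 410.4
  [6→8]: (120.3+49.9)/2 × 2 = 170.2
  [8→12]: (49.9+8.6)/2 × 4 = 117.0
  Sum = 4650.4 µg/L·h
IV tail: 8.6/0.44 = 19.545; AUC_iv,0→∞ = 4650.4 + 19.545 = 4669.945 µg/L·h
Trapezoidal AUC_0→17 (oral capsule):
  [0→2]: (0.0+731.7)/2 × 2 = 731.7
  [2→5]: (731.7+256.2)/2 × 3 = 1481.85
  [5→11]: (256.2+19.0)/2 × 6 = 825.6
  [11→13]: (19.0+7.9)/2 × 2 = 26.9
  [13→15]: (7.9+3.3)/2 × 2 = 11.2
  [15→17]: (3.3+1.4)/2 × 2 = 4.7
  Sum = 3081.95 µg/L·h
oral capsule tail: 1.4/0.44 = 3.182; AUC_ev,0→∞ = 3081.95 + 3.182 = 3085.132 µg/L·h
F = (AUC_ev/D_ev)/(AUC_iv/D_iv) = (3085.132/10)/(4669.945/5) = 308.5132/933.989 = 0.3303

F = 0.33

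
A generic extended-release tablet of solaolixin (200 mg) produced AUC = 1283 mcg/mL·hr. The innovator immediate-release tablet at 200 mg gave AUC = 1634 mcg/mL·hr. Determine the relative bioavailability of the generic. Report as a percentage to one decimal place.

F_rel = 78.5%

F_rel = (AUC_test/D_test) / (AUC_ref/D_ref)
      = (1283/200) / (1634/200)
      = 6.415 / 8.17 = 0.7852 = 78.52%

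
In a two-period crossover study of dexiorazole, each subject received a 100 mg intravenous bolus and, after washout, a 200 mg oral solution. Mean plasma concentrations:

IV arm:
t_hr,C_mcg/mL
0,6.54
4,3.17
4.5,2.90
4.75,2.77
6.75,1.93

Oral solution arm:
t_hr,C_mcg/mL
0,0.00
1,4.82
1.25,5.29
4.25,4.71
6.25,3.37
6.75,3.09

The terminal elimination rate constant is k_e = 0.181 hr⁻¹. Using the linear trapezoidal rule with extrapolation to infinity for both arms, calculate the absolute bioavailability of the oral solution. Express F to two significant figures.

Trapezoidal AUC_0→6.75 (IV):
  [0→4]: (6.54+3.17)/2 × 4 = 19.42
  [4→4.5]: (3.17+2.90)/2 × 0.5 = 1.5175
  [4.5→4.75]: (2.90+2.77)/2 × 0.25 = 0.70875
  [4.75→6.75]: (2.77+1.93)/2 × 2 = 4.7
  Sum = 26.34625 mcg/mL·hr
IV tail: 1.93/0.181 = 10.663; AUC_iv,0→∞ = 26.34625 + 10.663 = 37.00925 mcg/mL·hr
Trapezoidal AUC_0→6.75 (oral solution):
  [0→1]: (0.00+4.82)/2 × 1 = 2.41
  [1→1.25]: (4.82+5.29)/2 × 0.25 = 1.26375
  [1.25→4.25]: (5.29+4.71)/2 × 3 = 15.0
  [4.25→6.25]: (4.71+3.37)/2 × 2 = 8.08
  [6.25→6.75]: (3.37+3.09)/2 × 0.5 = 1.615
  Sum = 28.36875 mcg/mL·hr
oral solution tail: 3.09/0.181 = 17.072; AUC_ev,0→∞ = 28.36875 + 17.072 = 45.44075 mcg/mL·hr
F = (AUC_ev/D_ev)/(AUC_iv/D_iv) = (45.44075/200)/(37.00925/100) = 0.22720375/0.3700925 = 0.6139

F = 0.61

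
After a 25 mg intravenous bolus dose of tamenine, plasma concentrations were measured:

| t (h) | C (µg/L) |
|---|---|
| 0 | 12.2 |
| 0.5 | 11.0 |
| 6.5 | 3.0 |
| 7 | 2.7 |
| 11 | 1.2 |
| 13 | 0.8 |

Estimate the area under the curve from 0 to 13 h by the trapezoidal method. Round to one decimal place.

Trapezoidal AUC_0→13:
  [0→0.5]: (12.2+11.0)/2 × 0.5 = 5.8
  [0.5→6.5]: (11.0+3.0)/2 × 6 = 42.0
  [6.5→7]: (3.0+2.7)/2 × 0.5 = 1.425
  [7→11]: (2.7+1.2)/2 × 4 = 7.8
  [11→13]: (1.2+0.8)/2 × 2 = 2.0
  Sum = 59.025 µg/L·h

AUC = 59.0 µg/L·h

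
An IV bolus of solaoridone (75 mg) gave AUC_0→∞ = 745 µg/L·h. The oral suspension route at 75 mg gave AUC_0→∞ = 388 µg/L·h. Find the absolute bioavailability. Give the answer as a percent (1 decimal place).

F = 52.1%

F = (AUC_ev / D_ev) / (AUC_iv / D_iv)
  = (388/75) / (745/75)
  = 5.17333 / 9.93333 = 0.5208
  = 52.08%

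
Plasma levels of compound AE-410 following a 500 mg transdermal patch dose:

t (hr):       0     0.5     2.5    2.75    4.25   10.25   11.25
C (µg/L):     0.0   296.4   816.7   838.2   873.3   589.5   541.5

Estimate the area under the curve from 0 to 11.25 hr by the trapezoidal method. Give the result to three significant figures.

AUC = 7630 µg/L·hr

Trapezoidal AUC_0→11.25:
  [0→0.5]: (0.0+296.4)/2 × 0.5 = 74.1
  [0.5→2.5]: (296.4+816.7)/2 × 2 = 1113.1
  [2.5→2.75]: (816.7+838.2)/2 × 0.25 = 206.8625
  [2.75→4.25]: (838.2+873.3)/2 × 1.5 = 1283.625
  [4.25→10.25]: (873.3+589.5)/2 × 6 = 4388.4
  [10.25→11.25]: (589.5+541.5)/2 × 1 = 565.5
  Sum = 7631.5875 µg/L·hr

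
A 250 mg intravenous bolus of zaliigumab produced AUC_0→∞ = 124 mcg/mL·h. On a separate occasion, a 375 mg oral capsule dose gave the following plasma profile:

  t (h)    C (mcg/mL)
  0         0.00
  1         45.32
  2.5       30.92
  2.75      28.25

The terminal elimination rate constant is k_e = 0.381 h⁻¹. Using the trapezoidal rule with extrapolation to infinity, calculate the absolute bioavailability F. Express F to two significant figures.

F = 0.87

Trapezoidal AUC_0→2.75 (oral capsule):
  [0→1]: (0.00+45.32)/2 × 1 = 22.66
  [1→2.5]: (45.32+30.92)/2 × 1.5 = 57.18
  [2.5→2.75]: (30.92+28.25)/2 × 0.25 = 7.39625
  Sum = 87.23625 mcg/mL·h
Tail: C_last/k_e = 28.25/0.381 = 74.147
AUC_0→∞ (oral capsule) = 87.23625 + 74.147 = 161.38325 mcg/mL·h
F = (AUC_ev/D_ev)/(AUC_iv/D_iv) = (161.38325/375)/(124/250) = 0.430355/0.496 = 0.8677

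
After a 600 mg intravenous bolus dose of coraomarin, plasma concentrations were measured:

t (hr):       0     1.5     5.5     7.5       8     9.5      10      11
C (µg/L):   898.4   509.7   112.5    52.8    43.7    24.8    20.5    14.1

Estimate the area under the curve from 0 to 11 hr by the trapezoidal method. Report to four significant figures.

Trapezoidal AUC_0→11:
  [0→1.5]: (898.4+509.7)/2 × 1.5 = 1056.075
  [1.5→5.5]: (509.7+112.5)/2 × 4 = 1244.4
  [5.5→7.5]: (112.5+52.8)/2 × 2 = 165.3
  [7.5→8]: (52.8+43.7)/2 × 0.5 = 24.125
  [8→9.5]: (43.7+24.8)/2 × 1.5 = 51.375
  [9.5→10]: (24.8+20.5)/2 × 0.5 = 11.325
  [10→11]: (20.5+14.1)/2 × 1 = 17.3
  Sum = 2569.9 µg/L·hr

AUC = 2570 µg/L·hr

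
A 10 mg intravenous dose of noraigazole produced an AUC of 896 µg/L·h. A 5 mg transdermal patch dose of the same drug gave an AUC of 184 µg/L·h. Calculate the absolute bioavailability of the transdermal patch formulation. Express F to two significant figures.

F = (AUC_ev / D_ev) / (AUC_iv / D_iv)
  = (184/5) / (896/10)
  = 36.8 / 89.6 = 0.4107

F = 0.41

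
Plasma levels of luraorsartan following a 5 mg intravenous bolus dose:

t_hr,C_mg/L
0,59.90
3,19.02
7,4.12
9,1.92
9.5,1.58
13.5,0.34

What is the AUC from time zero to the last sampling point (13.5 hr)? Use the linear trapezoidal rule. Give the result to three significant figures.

AUC = 175 mg/L·hr

Trapezoidal AUC_0→13.5:
  [0→3]: (59.90+19.02)/2 × 3 = 118.38
  [3→7]: (19.02+4.12)/2 × 4 = 46.28
  [7→9]: (4.12+1.92)/2 × 2 = 6.04
  [9→9.5]: (1.92+1.58)/2 × 0.5 = 0.875
  [9.5→13.5]: (1.58+0.34)/2 × 4 = 3.84
  Sum = 175.415 mg/L·hr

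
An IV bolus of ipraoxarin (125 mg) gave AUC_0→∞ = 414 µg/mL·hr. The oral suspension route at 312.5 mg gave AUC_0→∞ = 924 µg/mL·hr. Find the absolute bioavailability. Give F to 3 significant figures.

F = 0.893

F = (AUC_ev / D_ev) / (AUC_iv / D_iv)
  = (924/312.5) / (414/125)
  = 2.9568 / 3.312 = 0.8928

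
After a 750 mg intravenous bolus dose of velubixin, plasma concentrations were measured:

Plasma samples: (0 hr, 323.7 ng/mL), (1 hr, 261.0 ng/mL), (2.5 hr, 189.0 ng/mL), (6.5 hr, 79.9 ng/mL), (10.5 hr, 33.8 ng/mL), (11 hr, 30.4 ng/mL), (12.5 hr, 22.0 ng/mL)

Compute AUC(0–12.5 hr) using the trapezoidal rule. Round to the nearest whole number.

Trapezoidal AUC_0→12.5:
  [0→1]: (323.7+261.0)/2 × 1 = 292.35
  [1→2.5]: (261.0+189.0)/2 × 1.5 = 337.5
  [2.5→6.5]: (189.0+79.9)/2 × 4 = 537.8
  [6.5→10.5]: (79.9+33.8)/2 × 4 = 227.4
  [10.5→11]: (33.8+30.4)/2 × 0.5 = 16.05
  [11→12.5]: (30.4+22.0)/2 × 1.5 = 39.3
  Sum = 1450.4 ng/mL·hr

AUC = 1450 ng/mL·hr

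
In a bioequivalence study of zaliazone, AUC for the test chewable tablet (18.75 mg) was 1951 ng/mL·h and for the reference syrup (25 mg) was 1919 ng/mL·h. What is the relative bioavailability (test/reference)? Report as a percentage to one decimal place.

F_rel = (AUC_test/D_test) / (AUC_ref/D_ref)
      = (1951/18.75) / (1919/25)
      = 104.053 / 76.76 = 1.3556 = 135.56%

F_rel = 135.6%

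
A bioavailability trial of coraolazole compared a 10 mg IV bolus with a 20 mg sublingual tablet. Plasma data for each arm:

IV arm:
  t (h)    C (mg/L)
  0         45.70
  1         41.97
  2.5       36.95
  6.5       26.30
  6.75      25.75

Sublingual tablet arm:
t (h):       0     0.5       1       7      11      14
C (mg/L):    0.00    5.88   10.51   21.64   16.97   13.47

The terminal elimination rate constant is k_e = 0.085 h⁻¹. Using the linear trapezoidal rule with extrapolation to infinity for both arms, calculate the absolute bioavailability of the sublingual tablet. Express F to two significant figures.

Trapezoidal AUC_0→6.75 (IV):
  [0→1]: (45.70+41.97)/2 × 1 = 43.835
  [1→2.5]: (41.97+36.95)/2 × 1.5 = 59.19
  [2.5→6.5]: (36.95+26.30)/2 × 4 = 126.5
  [6.5→6.75]: (26.30+25.75)/2 × 0.25 = 6.50625
  Sum = 236.03125 mg/L·h
IV tail: 25.75/0.085 = 302.941; AUC_iv,0→∞ = 236.03125 + 302.941 = 538.97225 mg/L·h
Trapezoidal AUC_0→14 (sublingual tablet):
  [0→0.5]: (0.00+5.88)/2 × 0.5 = 1.47
  [0.5→1]: (5.88+10.51)/2 × 0.5 = 4.0975
  [1→7]: (10.51+21.64)/2 × 6 = 96.45
  [7→11]: (21.64+16.97)/2 × 4 = 77.22
  [11→14]: (16.97+13.47)/2 × 3 = 45.66
  Sum = 224.8975 mg/L·h
sublingual tablet tail: 13.47/0.085 = 158.471; AUC_ev,0→∞ = 224.8975 + 158.471 = 383.3685 mg/L·h
F = (AUC_ev/D_ev)/(AUC_iv/D_iv) = (383.3685/20)/(538.97225/10) = 19.168425/53.897225 = 0.3556

F = 0.36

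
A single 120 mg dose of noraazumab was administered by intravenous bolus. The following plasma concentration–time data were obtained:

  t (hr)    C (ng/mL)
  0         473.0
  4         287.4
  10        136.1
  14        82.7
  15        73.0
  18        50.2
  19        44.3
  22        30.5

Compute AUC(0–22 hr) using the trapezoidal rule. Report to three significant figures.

AUC = 3650 ng/mL·hr

Trapezoidal AUC_0→22:
  [0→4]: (473.0+287.4)/2 × 4 = 1520.8
  [4→10]: (287.4+136.1)/2 × 6 = 1270.5
  [10→14]: (136.1+82.7)/2 × 4 = 437.6
  [14→15]: (82.7+73.0)/2 × 1 = 77.85
  [15→18]: (73.0+50.2)/2 × 3 = 184.8
  [18→19]: (50.2+44.3)/2 × 1 = 47.25
  [19→22]: (44.3+30.5)/2 × 3 = 112.2
  Sum = 3651.0 ng/mL·hr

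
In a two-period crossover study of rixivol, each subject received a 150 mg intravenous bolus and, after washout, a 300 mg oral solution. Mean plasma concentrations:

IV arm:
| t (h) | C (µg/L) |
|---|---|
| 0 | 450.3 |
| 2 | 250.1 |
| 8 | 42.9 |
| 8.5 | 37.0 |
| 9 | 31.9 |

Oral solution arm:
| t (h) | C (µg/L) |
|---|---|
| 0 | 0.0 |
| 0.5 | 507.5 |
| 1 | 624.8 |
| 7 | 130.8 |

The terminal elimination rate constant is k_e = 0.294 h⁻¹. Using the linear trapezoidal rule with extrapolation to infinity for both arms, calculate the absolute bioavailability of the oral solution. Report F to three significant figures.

F = 0.905

Trapezoidal AUC_0→9 (IV):
  [0→2]: (450.3+250.1)/2 × 2 = 700.4
  [2→8]: (250.1+42.9)/2 × 6 = 879.0
  [8→8.5]: (42.9+37.0)/2 × 0.5 = 19.975
  [8.5→9]: (37.0+31.9)/2 × 0.5 = 17.225
  Sum = 1616.6 µg/L·h
IV tail: 31.9/0.294 = 108.503; AUC_iv,0→∞ = 1616.6 + 108.503 = 1725.103 µg/L·h
Trapezoidal AUC_0→7 (oral solution):
  [0→0.5]: (0.0+507.5)/2 × 0.5 = 126.875
  [0.5→1]: (507.5+624.8)/2 × 0.5 = 283.075
  [1→7]: (624.8+130.8)/2 × 6 = 2266.8
  Sum = 2676.75 µg/L·h
oral solution tail: 130.8/0.294 = 444.898; AUC_ev,0→∞ = 2676.75 + 444.898 = 3121.648 µg/L·h
F = (AUC_ev/D_ev)/(AUC_iv/D_iv) = (3121.648/300)/(1725.103/150) = 10.4055/11.5007 = 0.9048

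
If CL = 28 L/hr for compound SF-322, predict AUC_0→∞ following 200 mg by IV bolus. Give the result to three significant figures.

AUC_0→∞ = Dose_iv / CL
        = 200 / 28 = 7.14286 mg/L·hr

AUC = 7.14 mg/L·hr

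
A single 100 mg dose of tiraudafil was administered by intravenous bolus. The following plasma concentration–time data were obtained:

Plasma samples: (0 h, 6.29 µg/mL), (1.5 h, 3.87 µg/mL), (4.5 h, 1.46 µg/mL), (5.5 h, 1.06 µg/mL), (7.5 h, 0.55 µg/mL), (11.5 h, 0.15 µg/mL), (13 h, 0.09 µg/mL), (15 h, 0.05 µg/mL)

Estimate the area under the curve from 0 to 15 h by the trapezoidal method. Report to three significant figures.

AUC = 20.2 µg/mL·h

Trapezoidal AUC_0→15:
  [0→1.5]: (6.29+3.87)/2 × 1.5 = 7.62
  [1.5→4.5]: (3.87+1.46)/2 × 3 = 7.995
  [4.5→5.5]: (1.46+1.06)/2 × 1 = 1.26
  [5.5→7.5]: (1.06+0.55)/2 × 2 = 1.61
  [7.5→11.5]: (0.55+0.15)/2 × 4 = 1.4
  [11.5→13]: (0.15+0.09)/2 × 1.5 = 0.18
  [13→15]: (0.09+0.05)/2 × 2 = 0.14
  Sum = 20.205 µg/mL·h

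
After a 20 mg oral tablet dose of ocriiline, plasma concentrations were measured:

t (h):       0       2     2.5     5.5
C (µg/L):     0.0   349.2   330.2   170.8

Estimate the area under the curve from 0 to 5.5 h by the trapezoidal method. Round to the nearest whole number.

AUC = 1271 µg/L·h

Trapezoidal AUC_0→5.5:
  [0→2]: (0.0+349.2)/2 × 2 = 349.2
  [2→2.5]: (349.2+330.2)/2 × 0.5 = 169.85
  [2.5→5.5]: (330.2+170.8)/2 × 3 = 751.5
  Sum = 1270.55 µg/L·h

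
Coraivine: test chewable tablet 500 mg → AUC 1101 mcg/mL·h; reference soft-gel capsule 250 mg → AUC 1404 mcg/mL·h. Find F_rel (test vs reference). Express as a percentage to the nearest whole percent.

F_rel = 39%

F_rel = (AUC_test/D_test) / (AUC_ref/D_ref)
      = (1101/500) / (1404/250)
      = 2.202 / 5.616 = 0.3921 = 39.21%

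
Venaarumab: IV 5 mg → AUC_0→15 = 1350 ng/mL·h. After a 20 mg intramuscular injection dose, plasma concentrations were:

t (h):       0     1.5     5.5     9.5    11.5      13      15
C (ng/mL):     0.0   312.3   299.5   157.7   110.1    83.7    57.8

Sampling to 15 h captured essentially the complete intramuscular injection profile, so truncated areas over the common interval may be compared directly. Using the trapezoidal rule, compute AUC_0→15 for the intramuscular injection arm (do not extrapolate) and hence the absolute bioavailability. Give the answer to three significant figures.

F = 0.542

Trapezoidal AUC_0→15 (intramuscular injection):
  [0→1.5]: (0.0+312.3)/2 × 1.5 = 234.225
  [1.5→5.5]: (312.3+299.5)/2 × 4 = 1223.6
  [5.5→9.5]: (299.5+157.7)/2 × 4 = 914.4
  [9.5→11.5]: (157.7+110.1)/2 × 2 = 267.8
  [11.5→13]: (110.1+83.7)/2 × 1.5 = 145.35
  [13→15]: (83.7+57.8)/2 × 2 = 141.5
  Sum = 2926.875 ng/mL·h
F = (AUC_ev/D_ev)/(AUC_iv/D_iv) = (2926.875/20)/(1350/5) = 146.34375/270 = 0.5420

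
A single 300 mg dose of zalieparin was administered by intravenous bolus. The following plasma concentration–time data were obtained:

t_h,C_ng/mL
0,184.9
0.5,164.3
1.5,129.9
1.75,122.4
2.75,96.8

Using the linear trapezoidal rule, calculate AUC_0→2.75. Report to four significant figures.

AUC = 375.5 ng/mL·h

Trapezoidal AUC_0→2.75:
  [0→0.5]: (184.9+164.3)/2 × 0.5 = 87.3
  [0.5→1.5]: (164.3+129.9)/2 × 1 = 147.1
  [1.5→1.75]: (129.9+122.4)/2 × 0.25 = 31.5375
  [1.75→2.75]: (122.4+96.8)/2 × 1 = 109.6
  Sum = 375.5375 ng/mL·h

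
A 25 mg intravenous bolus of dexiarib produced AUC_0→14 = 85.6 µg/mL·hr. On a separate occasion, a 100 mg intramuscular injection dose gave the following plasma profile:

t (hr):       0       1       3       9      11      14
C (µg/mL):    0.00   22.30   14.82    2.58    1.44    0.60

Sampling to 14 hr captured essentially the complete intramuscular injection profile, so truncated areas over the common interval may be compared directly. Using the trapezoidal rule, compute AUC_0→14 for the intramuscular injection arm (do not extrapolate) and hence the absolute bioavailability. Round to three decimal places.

Trapezoidal AUC_0→14 (intramuscular injection):
  [0→1]: (0.00+22.30)/2 × 1 = 11.15
  [1→3]: (22.30+14.82)/2 × 2 = 37.12
  [3→9]: (14.82+2.58)/2 × 6 = 52.2
  [9→11]: (2.58+1.44)/2 × 2 = 4.02
  [11→14]: (1.44+0.60)/2 × 3 = 3.06
  Sum = 107.55 µg/mL·hr
F = (AUC_ev/D_ev)/(AUC_iv/D_iv) = (107.55/100)/(85.6/25) = 1.0755/3.424 = 0.3141

F = 0.314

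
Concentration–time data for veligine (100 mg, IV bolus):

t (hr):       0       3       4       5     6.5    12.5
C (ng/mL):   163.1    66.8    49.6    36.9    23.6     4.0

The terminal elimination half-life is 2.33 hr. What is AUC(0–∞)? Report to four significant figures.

Trapezoidal AUC_0→12.5:
  [0→3]: (163.1+66.8)/2 × 3 = 344.85
  [3→4]: (66.8+49.6)/2 × 1 = 58.2
  [4→5]: (49.6+36.9)/2 × 1 = 43.25
  [5→6.5]: (36.9+23.6)/2 × 1.5 = 45.375
  [6.5→12.5]: (23.6+4.0)/2 × 6 = 82.8
  Sum = 574.475 ng/mL·hr
k_e = ln2 / t½ = 0.693147 / 2.33 = 0.2975 hr^-1
Extrapolated tail: C_last / k_e = 4.0 / 0.2975 = 13.445
AUC_0→∞ = 574.475 + 13.445 = 587.92 ng/mL·hr

AUC = 587.9 ng/mL·hr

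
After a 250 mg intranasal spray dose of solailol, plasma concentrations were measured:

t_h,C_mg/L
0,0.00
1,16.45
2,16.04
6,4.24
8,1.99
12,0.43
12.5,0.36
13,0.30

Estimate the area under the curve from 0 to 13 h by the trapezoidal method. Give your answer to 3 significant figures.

Trapezoidal AUC_0→13:
  [0→1]: (0.00+16.45)/2 × 1 = 8.225
  [1→2]: (16.45+16.04)/2 × 1 = 16.245
  [2→6]: (16.04+4.24)/2 × 4 = 40.56
  [6→8]: (4.24+1.99)/2 × 2 = 6.23
  [8→12]: (1.99+0.43)/2 × 4 = 4.84
  [12→12.5]: (0.43+0.36)/2 × 0.5 = 0.1975
  [12.5→13]: (0.36+0.30)/2 × 0.5 = 0.165
  Sum = 76.4625 mg/L·h

AUC = 76.5 mg/L·h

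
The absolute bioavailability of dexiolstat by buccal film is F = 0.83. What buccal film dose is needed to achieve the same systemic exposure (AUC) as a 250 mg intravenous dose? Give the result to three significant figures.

D_buccal = 301 mg

For equal systemic exposure: F × D_ev = D_iv
D_ev = D_iv / F = 250 / 0.83 = 301.205 mg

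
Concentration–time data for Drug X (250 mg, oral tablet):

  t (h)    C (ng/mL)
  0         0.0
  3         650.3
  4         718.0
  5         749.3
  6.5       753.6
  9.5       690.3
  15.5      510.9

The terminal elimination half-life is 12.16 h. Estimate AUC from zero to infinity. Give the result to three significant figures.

AUC = 18300 ng/mL·h

Trapezoidal AUC_0→15.5:
  [0→3]: (0.0+650.3)/2 × 3 = 975.45
  [3→4]: (650.3+718.0)/2 × 1 = 684.15
  [4→5]: (718.0+749.3)/2 × 1 = 733.65
  [5→6.5]: (749.3+753.6)/2 × 1.5 = 1127.175
  [6.5→9.5]: (753.6+690.3)/2 × 3 = 2165.85
  [9.5→15.5]: (690.3+510.9)/2 × 6 = 3603.6
  Sum = 9289.875 ng/mL·h
k_e = ln2 / t½ = 0.693147 / 12.16 = 0.0570 h^-1
Extrapolated tail: C_last / k_e = 510.9 / 0.057 = 8963.158
AUC_0→∞ = 9289.875 + 8963.158 = 18253.033 ng/mL·h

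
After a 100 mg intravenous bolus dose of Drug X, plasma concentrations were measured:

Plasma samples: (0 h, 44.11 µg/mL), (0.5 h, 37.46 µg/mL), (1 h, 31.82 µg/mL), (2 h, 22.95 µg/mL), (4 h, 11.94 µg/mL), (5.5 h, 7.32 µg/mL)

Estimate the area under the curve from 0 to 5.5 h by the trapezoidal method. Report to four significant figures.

AUC = 114.4 µg/mL·h

Trapezoidal AUC_0→5.5:
  [0→0.5]: (44.11+37.46)/2 × 0.5 = 20.3925
  [0.5→1]: (37.46+31.82)/2 × 0.5 = 17.32
  [1→2]: (31.82+22.95)/2 × 1 = 27.385
  [2→4]: (22.95+11.94)/2 × 2 = 34.89
  [4→5.5]: (11.94+7.32)/2 × 1.5 = 14.445
  Sum = 114.4325 µg/mL·h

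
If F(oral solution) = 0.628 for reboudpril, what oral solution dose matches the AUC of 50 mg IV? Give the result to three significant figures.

For equal systemic exposure: F × D_ev = D_iv
D_ev = D_iv / F = 50 / 0.628 = 79.6178 mg

D_oral = 79.6 mg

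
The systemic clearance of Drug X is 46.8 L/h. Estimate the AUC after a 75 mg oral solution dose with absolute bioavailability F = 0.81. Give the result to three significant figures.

AUC_0→∞ = F × Dose / CL
        = 0.81 × 75 / 46.8 = 1.29808 mg/L·h

AUC = 1.30 mg/L·h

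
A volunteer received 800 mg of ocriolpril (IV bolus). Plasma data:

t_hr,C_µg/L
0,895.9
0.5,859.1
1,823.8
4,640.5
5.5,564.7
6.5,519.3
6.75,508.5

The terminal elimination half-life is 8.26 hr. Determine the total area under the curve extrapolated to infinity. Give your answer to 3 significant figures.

Trapezoidal AUC_0→6.75:
  [0→0.5]: (895.9+859.1)/2 × 0.5 = 438.75
  [0.5→1]: (859.1+823.8)/2 × 0.5 = 420.725
  [1→4]: (823.8+640.5)/2 × 3 = 2196.45
  [4→5.5]: (640.5+564.7)/2 × 1.5 = 903.9
  [5.5→6.5]: (564.7+519.3)/2 × 1 = 542.0
  [6.5→6.75]: (519.3+508.5)/2 × 0.25 = 128.475
  Sum = 4630.3 µg/L·hr
k_e = ln2 / t½ = 0.693147 / 8.26 = 0.0839 hr^-1
Extrapolated tail: C_last / k_e = 508.5 / 0.0839 = 6060.787
AUC_0→∞ = 4630.3 + 6060.787 = 10691.087 µg/L·hr

AUC = 10700 µg/L·hr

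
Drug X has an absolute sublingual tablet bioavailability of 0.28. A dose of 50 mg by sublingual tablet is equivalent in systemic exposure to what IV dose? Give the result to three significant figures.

D_iv = 14.0 mg

Systemic exposure from an extravascular dose = F × D_ev, so the equivalent IV dose is F × D_ev.
D_iv = F × D_ev = 0.28 × 50 = 14 mg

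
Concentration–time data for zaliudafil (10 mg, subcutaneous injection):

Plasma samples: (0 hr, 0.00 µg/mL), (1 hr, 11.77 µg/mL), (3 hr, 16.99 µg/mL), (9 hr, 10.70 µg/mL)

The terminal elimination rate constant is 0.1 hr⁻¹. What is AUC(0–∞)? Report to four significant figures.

AUC = 224.7 µg/mL·hr

Trapezoidal AUC_0→9:
  [0→1]: (0.00+11.77)/2 × 1 = 5.885
  [1→3]: (11.77+16.99)/2 × 2 = 28.76
  [3→9]: (16.99+10.70)/2 × 6 = 83.07
  Sum = 117.715 µg/mL·hr
Extrapolated tail: C_last / k_e = 10.70 / 0.1 = 107.000
AUC_0→∞ = 117.715 + 107.000 = 224.715 µg/mL·hr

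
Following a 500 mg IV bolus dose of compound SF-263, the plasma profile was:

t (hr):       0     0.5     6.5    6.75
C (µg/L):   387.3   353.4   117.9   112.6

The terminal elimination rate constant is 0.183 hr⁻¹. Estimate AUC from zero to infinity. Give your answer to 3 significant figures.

Trapezoidal AUC_0→6.75:
  [0→0.5]: (387.3+353.4)/2 × 0.5 = 185.175
  [0.5→6.5]: (353.4+117.9)/2 × 6 = 1413.9
  [6.5→6.75]: (117.9+112.6)/2 × 0.25 = 28.8125
  Sum = 1627.8875 µg/L·hr
Extrapolated tail: C_last / k_e = 112.6 / 0.183 = 615.301
AUC_0→∞ = 1627.8875 + 615.301 = 2243.1885 µg/L·hr

AUC = 2240 µg/L·hr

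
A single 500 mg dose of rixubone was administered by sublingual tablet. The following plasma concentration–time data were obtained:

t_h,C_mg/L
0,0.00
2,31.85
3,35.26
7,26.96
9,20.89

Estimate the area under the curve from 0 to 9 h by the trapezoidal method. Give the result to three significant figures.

AUC = 238 mg/L·h

Trapezoidal AUC_0→9:
  [0→2]: (0.00+31.85)/2 × 2 = 31.85
  [2→3]: (31.85+35.26)/2 × 1 = 33.555
  [3→7]: (35.26+26.96)/2 × 4 = 124.44
  [7→9]: (26.96+20.89)/2 × 2 = 47.85
  Sum = 237.695 mg/L·h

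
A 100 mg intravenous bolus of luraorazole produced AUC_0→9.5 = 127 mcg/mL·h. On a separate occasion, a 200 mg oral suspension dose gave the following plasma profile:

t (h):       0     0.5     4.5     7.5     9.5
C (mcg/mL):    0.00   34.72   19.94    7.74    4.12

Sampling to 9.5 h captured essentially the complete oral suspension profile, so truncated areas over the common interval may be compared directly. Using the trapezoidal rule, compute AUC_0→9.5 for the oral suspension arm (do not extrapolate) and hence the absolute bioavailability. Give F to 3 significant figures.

F = 0.675

Trapezoidal AUC_0→9.5 (oral suspension):
  [0→0.5]: (0.00+34.72)/2 × 0.5 = 8.68
  [0.5→4.5]: (34.72+19.94)/2 × 4 = 109.32
  [4.5→7.5]: (19.94+7.74)/2 × 3 = 41.52
  [7.5→9.5]: (7.74+4.12)/2 × 2 = 11.86
  Sum = 171.38 mcg/mL·h
F = (AUC_ev/D_ev)/(AUC_iv/D_iv) = (171.38/200)/(127/100) = 0.8569/1.27 = 0.6747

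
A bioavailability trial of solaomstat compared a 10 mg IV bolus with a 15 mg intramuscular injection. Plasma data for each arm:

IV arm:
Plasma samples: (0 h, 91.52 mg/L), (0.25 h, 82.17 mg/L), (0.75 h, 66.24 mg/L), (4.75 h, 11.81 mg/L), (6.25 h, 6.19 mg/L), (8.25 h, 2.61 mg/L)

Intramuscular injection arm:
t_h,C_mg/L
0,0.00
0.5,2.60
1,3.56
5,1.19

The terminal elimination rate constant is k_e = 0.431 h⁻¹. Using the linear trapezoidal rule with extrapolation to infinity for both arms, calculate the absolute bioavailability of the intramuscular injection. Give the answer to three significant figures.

Trapezoidal AUC_0→8.25 (IV):
  [0→0.25]: (91.52+82.17)/2 × 0.25 = 21.71125
  [0.25→0.75]: (82.17+66.24)/2 × 0.5 = 37.1025
  [0.75→4.75]: (66.24+11.81)/2 × 4 = 156.1
  [4.75→6.25]: (11.81+6.19)/2 × 1.5 = 13.5
  [6.25→8.25]: (6.19+2.61)/2 × 2 = 8.8
  Sum = 237.21375 mg/L·h
IV tail: 2.61/0.431 = 6.056; AUC_iv,0→∞ = 237.21375 + 6.056 = 243.26975 mg/L·h
Trapezoidal AUC_0→5 (intramuscular injection):
  [0→0.5]: (0.00+2.60)/2 × 0.5 = 0.65
  [0.5→1]: (2.60+3.56)/2 × 0.5 = 1.54
  [1→5]: (3.56+1.19)/2 × 4 = 9.5
  Sum = 11.69 mg/L·h
intramuscular injection tail: 1.19/0.431 = 2.761; AUC_ev,0→∞ = 11.69 + 2.761 = 14.451 mg/L·h
F = (AUC_ev/D_ev)/(AUC_iv/D_iv) = (14.451/15)/(243.26975/10) = 0.9634/24.326975 = 0.0396

F = 0.0396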